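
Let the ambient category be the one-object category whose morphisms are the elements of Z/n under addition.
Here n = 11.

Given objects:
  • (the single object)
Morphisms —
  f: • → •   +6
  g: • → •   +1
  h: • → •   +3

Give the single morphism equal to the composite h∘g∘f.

  0 +6≡6 +1≡7 +3≡10  (mod 11)
⟦path⟧: +10

Answer: +10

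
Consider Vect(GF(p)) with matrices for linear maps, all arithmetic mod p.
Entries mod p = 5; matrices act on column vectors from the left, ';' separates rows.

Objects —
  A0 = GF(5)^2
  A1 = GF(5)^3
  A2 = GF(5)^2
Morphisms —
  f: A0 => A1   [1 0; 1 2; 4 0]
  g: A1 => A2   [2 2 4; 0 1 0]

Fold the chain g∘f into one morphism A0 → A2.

  e0=(1,0) f=>(1,1,4) g=>(0,1)
  e1=(0,1) f=>(0,2,0) g=>(4,2)
composite: [0 4; 1 2]

Answer: [0 4; 1 2]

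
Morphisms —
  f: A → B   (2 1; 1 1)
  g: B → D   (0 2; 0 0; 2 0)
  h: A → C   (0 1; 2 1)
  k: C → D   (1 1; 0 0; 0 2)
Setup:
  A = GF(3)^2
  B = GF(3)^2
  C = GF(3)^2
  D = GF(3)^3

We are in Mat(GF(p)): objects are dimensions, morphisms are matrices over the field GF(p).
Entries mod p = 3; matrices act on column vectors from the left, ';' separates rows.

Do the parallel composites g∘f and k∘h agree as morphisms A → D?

1) trace f;g:
  e0=(1,0) f→(2,1) g→(2,0,1)
  e1=(0,1) f→(1,1) g→(2,0,2)
  composite₁ = (2 2; 0 0; 1 2)
2) trace h;k:
  e0=(1,0) h→(0,2) k→(2,0,1)
  e1=(0,1) h→(1,1) k→(2,0,2)
  composite₂ = (2 2; 0 0; 1 2)
Equal? equal; square commutes

Answer: COMMUTES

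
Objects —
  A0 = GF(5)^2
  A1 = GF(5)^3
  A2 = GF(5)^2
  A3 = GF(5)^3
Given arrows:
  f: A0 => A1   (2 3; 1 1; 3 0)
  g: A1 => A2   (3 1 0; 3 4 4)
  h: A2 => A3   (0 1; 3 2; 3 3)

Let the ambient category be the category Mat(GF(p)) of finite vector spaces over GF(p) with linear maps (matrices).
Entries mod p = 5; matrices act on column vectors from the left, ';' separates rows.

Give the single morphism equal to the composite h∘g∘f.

Answer: (2 3; 0 1; 2 4)

Work:
  e0=[1,0] f=>[2,1,3] g=>[2,2] h=>[2,0,2]
  e1=[0,1] f=>[3,1,0] g=>[0,3] h=>[3,1,4]
composite: (2 3; 0 1; 2 4)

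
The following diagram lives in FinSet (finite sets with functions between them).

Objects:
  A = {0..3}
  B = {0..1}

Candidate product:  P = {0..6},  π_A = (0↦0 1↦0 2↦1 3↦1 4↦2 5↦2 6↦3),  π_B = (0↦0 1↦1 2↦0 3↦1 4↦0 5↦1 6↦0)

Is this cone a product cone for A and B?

|A|·|B| = 4·2 = 8;  |P| = 7
  → cardinalities differ; no bijection possible.

Answer: NOT A VALID PRODUCT — |P|=7 ≠ |A|·|B|=8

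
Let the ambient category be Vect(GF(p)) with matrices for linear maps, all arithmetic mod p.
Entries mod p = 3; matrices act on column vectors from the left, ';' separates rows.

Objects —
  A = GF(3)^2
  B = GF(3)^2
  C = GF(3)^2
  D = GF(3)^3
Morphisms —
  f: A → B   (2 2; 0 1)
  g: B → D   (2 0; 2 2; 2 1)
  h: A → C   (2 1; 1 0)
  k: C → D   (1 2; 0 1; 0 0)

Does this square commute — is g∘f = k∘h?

1) trace f;g:
  e0=[1,0] f→[2,0] g→[1,1,1]
  e1=[0,1] f→[2,1] g→[1,0,2]
  composite₁ = (1 1; 1 0; 1 2)
2) trace h;k:
  e0=[1,0] h→[2,1] k→[1,1,0]
  e1=[0,1] h→[1,0] k→[1,0,0]
  composite₂ = (1 1; 1 0; 0 0)
Equal? distinct morphisms ✗

Answer: DOES NOT COMMUTE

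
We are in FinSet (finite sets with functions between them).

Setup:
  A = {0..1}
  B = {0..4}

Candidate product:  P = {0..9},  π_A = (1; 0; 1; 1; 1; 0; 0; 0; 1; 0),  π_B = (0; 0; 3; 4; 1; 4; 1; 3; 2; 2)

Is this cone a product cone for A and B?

Answer: VALID PRODUCT

Work:
|A|·|B| = 2·5 = 10;  |P| = 10
Check the pairing map k ↦ (π_A(k), π_B(k)):
  0 : (1,0)
  1 : (0,0)
  2 : (1,3)
  3 : (1,4)
  4 : (1,1)
  5 : (0,4)
  6 : (0,1)
  7 : (0,3)
  8 : (1,2)
  9 : (0,2)
distinct pairs in image: 10 / 10 needed
  → bijection onto A×B; projections well-typed.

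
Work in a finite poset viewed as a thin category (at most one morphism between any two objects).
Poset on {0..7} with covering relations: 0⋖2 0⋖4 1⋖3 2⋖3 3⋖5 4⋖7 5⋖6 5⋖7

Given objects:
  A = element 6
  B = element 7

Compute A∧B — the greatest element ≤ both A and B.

Answer: A∧B = 5

Work:
Common predecessors of 6,7: {0,1,2,3,5}
  0 <= 5
  1 <= 5
  2 <= 5
  3 <= 5
  5 <= 5
glb = 5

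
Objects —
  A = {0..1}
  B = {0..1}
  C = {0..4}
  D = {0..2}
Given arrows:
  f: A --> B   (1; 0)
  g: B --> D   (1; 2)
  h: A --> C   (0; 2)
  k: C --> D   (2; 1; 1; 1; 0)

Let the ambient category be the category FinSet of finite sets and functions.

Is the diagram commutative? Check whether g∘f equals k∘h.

Answer: COMMUTES

Derivation:
Along f;g (path 1):
  0 f-->1 g-->2
  1 f-->0 g-->1
  result₁ = (2; 1)
Along h;k (path 2):
  0 h-->0 k-->2
  1 h-->2 k-->1
  result₂ = (2; 1)
Equal? YES — commutes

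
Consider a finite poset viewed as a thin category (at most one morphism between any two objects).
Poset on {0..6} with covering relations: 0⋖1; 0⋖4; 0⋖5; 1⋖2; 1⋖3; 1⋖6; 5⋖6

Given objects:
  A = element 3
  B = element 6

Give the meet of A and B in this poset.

Lower bounds of A=3 and B=6: {0,1}
  0 <= 1
  1 <= 1
glb = 1

Answer: A∧B = 1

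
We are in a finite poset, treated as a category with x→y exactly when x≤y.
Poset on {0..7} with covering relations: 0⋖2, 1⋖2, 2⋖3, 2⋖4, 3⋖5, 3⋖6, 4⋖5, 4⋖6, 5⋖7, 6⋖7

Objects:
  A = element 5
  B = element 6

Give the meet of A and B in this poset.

Common predecessors of 5,6: {0,1,2,3,4}
  maximal lower bounds 3 and 4 are incomparable: neither 3<=4 nor 4<=3
→ no greatest lower bound exists

Answer: NO MEET EXISTS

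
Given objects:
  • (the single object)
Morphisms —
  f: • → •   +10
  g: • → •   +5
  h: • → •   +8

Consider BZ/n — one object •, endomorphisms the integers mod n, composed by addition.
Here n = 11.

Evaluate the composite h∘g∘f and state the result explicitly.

Answer: +1

Derivation:
  0 +10≡10 +5≡4 +8≡1  (mod 11)
⟦path⟧: +1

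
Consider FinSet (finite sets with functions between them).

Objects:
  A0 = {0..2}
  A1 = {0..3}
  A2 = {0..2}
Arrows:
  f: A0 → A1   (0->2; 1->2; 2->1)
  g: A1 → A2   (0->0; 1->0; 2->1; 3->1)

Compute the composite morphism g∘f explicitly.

Answer: (0->1; 1->1; 2->0)

Derivation:
  0 f→2 g→1
  1 f→2 g→1
  2 f→1 g→0
composite: (0->1; 1->1; 2->0)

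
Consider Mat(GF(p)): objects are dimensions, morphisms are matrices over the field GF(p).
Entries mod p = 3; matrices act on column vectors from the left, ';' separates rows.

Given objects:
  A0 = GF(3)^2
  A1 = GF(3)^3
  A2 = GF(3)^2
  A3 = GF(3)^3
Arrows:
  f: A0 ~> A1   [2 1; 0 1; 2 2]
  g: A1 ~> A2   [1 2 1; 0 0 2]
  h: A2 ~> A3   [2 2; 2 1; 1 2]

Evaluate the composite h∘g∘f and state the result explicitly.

  e0=(1,0) f~>(2,0,2) g~>(1,1) h~>(1,0,0)
  e1=(0,1) f~>(1,1,2) g~>(2,1) h~>(0,2,1)
composite: [1 0; 0 2; 0 1]

Answer: [1 0; 0 2; 0 1]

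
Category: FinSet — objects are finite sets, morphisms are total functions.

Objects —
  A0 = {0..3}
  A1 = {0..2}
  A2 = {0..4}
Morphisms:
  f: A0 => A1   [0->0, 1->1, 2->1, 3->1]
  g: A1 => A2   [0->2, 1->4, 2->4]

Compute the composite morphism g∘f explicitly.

  0 f=>0 g=>2
  1 f=>1 g=>4
  2 f=>1 g=>4
  3 f=>1 g=>4
result: [0->2, 1->4, 2->4, 3->4]

Answer: [0->2, 1->4, 2->4, 3->4]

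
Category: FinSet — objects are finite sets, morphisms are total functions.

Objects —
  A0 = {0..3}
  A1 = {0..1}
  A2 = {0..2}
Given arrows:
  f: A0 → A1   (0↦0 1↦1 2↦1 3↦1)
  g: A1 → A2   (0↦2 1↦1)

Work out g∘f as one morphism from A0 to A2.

  0 f→0 g→2
  1 f→1 g→1
  2 f→1 g→1
  3 f→1 g→1
⟦path⟧: (0↦2 1↦1 2↦1 3↦1)

Answer: (0↦2 1↦1 2↦1 3↦1)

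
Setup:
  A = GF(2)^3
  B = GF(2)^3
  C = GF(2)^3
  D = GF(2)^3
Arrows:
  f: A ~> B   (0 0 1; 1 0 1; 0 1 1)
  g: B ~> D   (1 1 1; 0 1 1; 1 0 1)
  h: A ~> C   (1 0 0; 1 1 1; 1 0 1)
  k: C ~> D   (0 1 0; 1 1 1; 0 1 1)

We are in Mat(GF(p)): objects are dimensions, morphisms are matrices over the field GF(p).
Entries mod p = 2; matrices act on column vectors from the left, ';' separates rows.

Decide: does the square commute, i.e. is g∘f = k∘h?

Along f;g (path 1):
  e0=⟨1,0,0⟩ f~>⟨0,1,0⟩ g~>⟨1,1,0⟩
  e1=⟨0,1,0⟩ f~>⟨0,0,1⟩ g~>⟨1,1,1⟩
  e2=⟨0,0,1⟩ f~>⟨1,1,1⟩ g~>⟨1,0,0⟩
  result₁ = (1 1 1; 1 1 0; 0 1 0)
Along h;k (path 2):
  e0=⟨1,0,0⟩ h~>⟨1,1,1⟩ k~>⟨1,1,0⟩
  e1=⟨0,1,0⟩ h~>⟨0,1,0⟩ k~>⟨1,1,1⟩
  e2=⟨0,0,1⟩ h~>⟨0,1,1⟩ k~>⟨1,0,0⟩
  result₂ = (1 1 1; 1 1 0; 0 1 0)
Equal? same morphism ✓

Answer: COMMUTES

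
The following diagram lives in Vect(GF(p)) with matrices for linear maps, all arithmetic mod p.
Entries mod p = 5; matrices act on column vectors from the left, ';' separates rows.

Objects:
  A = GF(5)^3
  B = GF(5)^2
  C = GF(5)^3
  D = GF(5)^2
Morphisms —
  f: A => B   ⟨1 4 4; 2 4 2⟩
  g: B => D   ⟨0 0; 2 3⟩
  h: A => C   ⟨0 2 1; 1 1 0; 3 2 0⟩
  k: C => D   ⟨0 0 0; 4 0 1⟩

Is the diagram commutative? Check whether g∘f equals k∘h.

Along f;g (path 1):
  e0=⟨1,0,0⟩ f=>⟨1,2⟩ g=>⟨0,3⟩
  e1=⟨0,1,0⟩ f=>⟨4,4⟩ g=>⟨0,0⟩
  e2=⟨0,0,1⟩ f=>⟨4,2⟩ g=>⟨0,4⟩
  ⟦path⟧₁ = ⟨0 0 0; 3 0 4⟩
Along h;k (path 2):
  e0=⟨1,0,0⟩ h=>⟨0,1,3⟩ k=>⟨0,3⟩
  e1=⟨0,1,0⟩ h=>⟨2,1,2⟩ k=>⟨0,0⟩
  e2=⟨0,0,1⟩ h=>⟨1,0,0⟩ k=>⟨0,4⟩
  ⟦path⟧₂ = ⟨0 0 0; 3 0 4⟩
Equal? equal; square commutes

Answer: COMMUTES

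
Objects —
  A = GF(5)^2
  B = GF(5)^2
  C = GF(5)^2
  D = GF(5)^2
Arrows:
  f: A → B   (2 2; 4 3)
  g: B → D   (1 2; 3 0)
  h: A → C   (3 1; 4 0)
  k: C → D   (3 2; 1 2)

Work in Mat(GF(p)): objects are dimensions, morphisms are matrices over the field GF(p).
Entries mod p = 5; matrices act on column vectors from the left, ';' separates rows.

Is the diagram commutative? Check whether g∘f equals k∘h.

Answer: DOES NOT COMMUTE

Work:
1) trace f;g:
  e0=(1,0) f→(2,4) g→(0,1)
  e1=(0,1) f→(2,3) g→(3,1)
  ⟦path⟧₁ = (0 3; 1 1)
2) trace h;k:
  e0=(1,0) h→(3,4) k→(2,1)
  e1=(0,1) h→(1,0) k→(3,1)
  ⟦path⟧₂ = (2 3; 1 1)
Equal? distinct morphisms ✗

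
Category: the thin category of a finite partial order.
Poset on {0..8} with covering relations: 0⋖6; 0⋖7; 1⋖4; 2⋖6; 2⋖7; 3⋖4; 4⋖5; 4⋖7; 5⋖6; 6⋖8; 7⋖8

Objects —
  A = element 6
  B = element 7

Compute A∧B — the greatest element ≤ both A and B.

{x : x≤A ∧ x≤B} = {0,1,2,3,4}  (A=6, B=7)
  maximal lower bounds 0 and 2 are incomparable: neither 0≤2 nor 2≤0
→ no greatest lower bound exists

Answer: NO MEET EXISTS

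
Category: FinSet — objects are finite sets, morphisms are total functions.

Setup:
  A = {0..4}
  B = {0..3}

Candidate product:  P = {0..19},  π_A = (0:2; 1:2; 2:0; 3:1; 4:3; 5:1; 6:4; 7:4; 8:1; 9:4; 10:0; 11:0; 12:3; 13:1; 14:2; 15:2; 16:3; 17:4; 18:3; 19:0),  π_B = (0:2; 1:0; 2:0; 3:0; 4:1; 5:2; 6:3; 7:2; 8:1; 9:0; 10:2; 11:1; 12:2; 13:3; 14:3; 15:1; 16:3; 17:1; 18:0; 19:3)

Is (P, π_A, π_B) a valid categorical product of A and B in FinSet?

|A|·|B| = 5·4 = 20;  |P| = 20
Check the pairing map k ↦ (π_A(k), π_B(k)):
  0 : (2,2)
  1 : (2,0)
  2 : (0,0)
  3 : (1,0)
  4 : (3,1)
  5 : (1,2)
  6 : (4,3)
  7 : (4,2)
  8 : (1,1)
  9 : (4,0)
  10 : (0,2)
  11 : (0,1)
  12 : (3,2)
  13 : (1,3)
  14 : (2,3)
  15 : (2,1)
  16 : (3,3)
  17 : (4,1)
  18 : (3,0)
  19 : (0,3)
distinct pairs in image: 20 / 20 needed
  → bijection onto A×B; projections well-typed.

Answer: VALID PRODUCT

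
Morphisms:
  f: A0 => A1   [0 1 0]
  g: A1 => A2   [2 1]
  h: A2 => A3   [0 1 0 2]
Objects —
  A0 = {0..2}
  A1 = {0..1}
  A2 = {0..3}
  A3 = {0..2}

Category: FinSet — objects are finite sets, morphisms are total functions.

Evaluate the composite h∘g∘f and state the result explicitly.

Answer: [0 1 0]

Work:
  0 f=>0 g=>2 h=>0
  1 f=>1 g=>1 h=>1
  2 f=>0 g=>2 h=>0
composite: [0 1 0]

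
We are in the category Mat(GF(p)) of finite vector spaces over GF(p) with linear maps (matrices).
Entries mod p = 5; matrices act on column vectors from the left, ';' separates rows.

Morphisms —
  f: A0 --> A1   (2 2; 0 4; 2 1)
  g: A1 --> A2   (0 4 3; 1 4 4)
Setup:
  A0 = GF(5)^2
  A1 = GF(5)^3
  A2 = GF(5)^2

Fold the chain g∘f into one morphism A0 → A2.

  e0=(1,0) f-->(2,0,2) g-->(1,0)
  e1=(0,1) f-->(2,4,1) g-->(4,2)
⟦path⟧: (1 4; 0 2)

Answer: (1 4; 0 2)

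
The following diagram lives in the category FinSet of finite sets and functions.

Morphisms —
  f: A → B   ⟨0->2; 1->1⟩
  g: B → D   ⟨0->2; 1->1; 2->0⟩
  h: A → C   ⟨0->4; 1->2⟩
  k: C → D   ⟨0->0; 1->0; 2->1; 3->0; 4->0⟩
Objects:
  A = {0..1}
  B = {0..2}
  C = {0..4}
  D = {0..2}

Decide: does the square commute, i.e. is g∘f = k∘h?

Along f;g (path 1):
  0 f→2 g→0
  1 f→1 g→1
  ⟦path⟧₁ = ⟨0->0; 1->1⟩
Along h;k (path 2):
  0 h→4 k→0
  1 h→2 k→1
  ⟦path⟧₂ = ⟨0->0; 1->1⟩
Equal? same morphism ✓

Answer: COMMUTES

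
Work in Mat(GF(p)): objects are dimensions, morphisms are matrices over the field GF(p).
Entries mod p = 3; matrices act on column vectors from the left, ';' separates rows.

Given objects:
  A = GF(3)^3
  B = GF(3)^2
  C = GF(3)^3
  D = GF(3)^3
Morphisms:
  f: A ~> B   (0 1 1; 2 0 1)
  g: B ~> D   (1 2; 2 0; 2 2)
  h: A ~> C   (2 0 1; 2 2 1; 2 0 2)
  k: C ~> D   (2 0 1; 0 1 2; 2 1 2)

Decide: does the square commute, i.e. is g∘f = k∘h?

Answer: DOES NOT COMMUTE

Work:
Path 1 = f;g:
  e0=[1,0,0] f~>[0,2] g~>[1,0,1]
  e1=[0,1,0] f~>[1,0] g~>[1,2,2]
  e2=[0,0,1] f~>[1,1] g~>[0,2,1]
  composite₁ = (1 1 0; 0 2 2; 1 2 1)
Path 2 = h;k:
  e0=[1,0,0] h~>[2,2,2] k~>[0,0,1]
  e1=[0,1,0] h~>[0,2,0] k~>[0,2,2]
  e2=[0,0,1] h~>[1,1,2] k~>[1,2,1]
  composite₂ = (0 0 1; 0 2 2; 1 2 1)
Equal? distinct morphisms ✗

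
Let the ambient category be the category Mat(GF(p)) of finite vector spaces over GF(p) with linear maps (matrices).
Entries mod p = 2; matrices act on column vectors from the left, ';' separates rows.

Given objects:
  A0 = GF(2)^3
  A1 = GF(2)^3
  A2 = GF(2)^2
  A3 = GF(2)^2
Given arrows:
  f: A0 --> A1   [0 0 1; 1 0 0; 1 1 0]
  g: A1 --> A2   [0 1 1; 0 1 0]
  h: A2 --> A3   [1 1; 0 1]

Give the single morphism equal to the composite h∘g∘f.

  e0=[1,0,0] f-->[0,1,1] g-->[0,1] h-->[1,1]
  e1=[0,1,0] f-->[0,0,1] g-->[1,0] h-->[1,0]
  e2=[0,0,1] f-->[1,0,0] g-->[0,0] h-->[0,0]
result: [1 1 0; 1 0 0]

Answer: [1 1 0; 1 0 0]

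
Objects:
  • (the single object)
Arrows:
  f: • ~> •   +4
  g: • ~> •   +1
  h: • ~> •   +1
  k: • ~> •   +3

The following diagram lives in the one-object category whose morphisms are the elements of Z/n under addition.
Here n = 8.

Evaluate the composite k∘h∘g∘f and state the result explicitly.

Answer: +1

Trace:
  0 +4≡4 +1≡5 +1≡6 +3≡1  (mod 8)
⟦path⟧: +1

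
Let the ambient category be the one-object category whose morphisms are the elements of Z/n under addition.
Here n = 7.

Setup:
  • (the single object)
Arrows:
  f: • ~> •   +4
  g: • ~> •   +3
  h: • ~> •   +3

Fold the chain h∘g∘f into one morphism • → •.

Answer: +3

Trace:
  0 +4≡4 +3≡0 +3≡3  (mod 7)
composite: +3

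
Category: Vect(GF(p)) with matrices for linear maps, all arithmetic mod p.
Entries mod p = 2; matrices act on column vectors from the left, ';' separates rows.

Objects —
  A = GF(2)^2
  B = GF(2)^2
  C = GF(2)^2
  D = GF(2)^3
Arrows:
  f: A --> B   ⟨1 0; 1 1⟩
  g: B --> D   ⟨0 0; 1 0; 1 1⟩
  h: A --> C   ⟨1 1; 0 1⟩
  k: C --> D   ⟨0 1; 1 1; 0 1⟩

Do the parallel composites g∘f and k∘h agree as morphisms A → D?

1) trace f;g:
  e0=[1,0] f-->[1,1] g-->[0,1,0]
  e1=[0,1] f-->[0,1] g-->[0,0,1]
  composite₁ = ⟨0 0; 1 0; 0 1⟩
2) trace h;k:
  e0=[1,0] h-->[1,0] k-->[0,1,0]
  e1=[0,1] h-->[1,1] k-->[1,0,1]
  composite₂ = ⟨0 1; 1 0; 0 1⟩
Equal? distinct morphisms ✗

Answer: DOES NOT COMMUTE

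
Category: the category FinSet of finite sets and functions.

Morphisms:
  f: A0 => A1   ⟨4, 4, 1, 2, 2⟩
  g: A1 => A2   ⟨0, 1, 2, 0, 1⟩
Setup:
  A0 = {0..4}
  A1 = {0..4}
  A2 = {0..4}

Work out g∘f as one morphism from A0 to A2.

  0 f=>4 g=>1
  1 f=>4 g=>1
  2 f=>1 g=>1
  3 f=>2 g=>2
  4 f=>2 g=>2
⟦path⟧: ⟨1, 1, 1, 2, 2⟩

Answer: ⟨1, 1, 1, 2, 2⟩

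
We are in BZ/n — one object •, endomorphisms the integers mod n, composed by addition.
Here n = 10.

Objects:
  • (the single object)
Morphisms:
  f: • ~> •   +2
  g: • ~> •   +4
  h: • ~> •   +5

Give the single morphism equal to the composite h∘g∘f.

Answer: +1

Work:
  0 +2≡2 +4≡6 +5≡1  (mod 10)
result: +1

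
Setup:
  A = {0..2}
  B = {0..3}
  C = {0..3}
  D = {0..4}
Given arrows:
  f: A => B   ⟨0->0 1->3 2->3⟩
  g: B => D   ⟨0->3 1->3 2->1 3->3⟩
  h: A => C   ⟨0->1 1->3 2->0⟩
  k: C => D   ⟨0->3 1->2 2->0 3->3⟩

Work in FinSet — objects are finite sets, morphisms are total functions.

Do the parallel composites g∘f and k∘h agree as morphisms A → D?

Along f;g (path 1):
  0 f=>0 g=>3
  1 f=>3 g=>3
  2 f=>3 g=>3
  composite₁ = ⟨0->3 1->3 2->3⟩
Along h;k (path 2):
  0 h=>1 k=>2
  1 h=>3 k=>3
  2 h=>0 k=>3
  composite₂ = ⟨0->2 1->3 2->3⟩
Equal? differ; not commutative

Answer: DOES NOT COMMUTE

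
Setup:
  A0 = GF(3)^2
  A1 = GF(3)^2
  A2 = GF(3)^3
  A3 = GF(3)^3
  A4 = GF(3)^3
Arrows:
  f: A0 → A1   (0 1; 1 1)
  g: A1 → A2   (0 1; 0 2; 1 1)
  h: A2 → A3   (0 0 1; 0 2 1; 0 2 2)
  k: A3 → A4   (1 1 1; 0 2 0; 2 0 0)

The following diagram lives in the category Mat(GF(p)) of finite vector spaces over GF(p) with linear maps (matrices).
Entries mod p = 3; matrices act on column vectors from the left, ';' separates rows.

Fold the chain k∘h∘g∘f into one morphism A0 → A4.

  e0=(1,0) f→(0,1) g→(1,2,1) h→(1,2,0) k→(0,1,2)
  e1=(0,1) f→(1,1) g→(1,2,2) h→(2,0,2) k→(1,0,1)
⟦path⟧: (0 1; 1 0; 2 1)

Answer: (0 1; 1 0; 2 1)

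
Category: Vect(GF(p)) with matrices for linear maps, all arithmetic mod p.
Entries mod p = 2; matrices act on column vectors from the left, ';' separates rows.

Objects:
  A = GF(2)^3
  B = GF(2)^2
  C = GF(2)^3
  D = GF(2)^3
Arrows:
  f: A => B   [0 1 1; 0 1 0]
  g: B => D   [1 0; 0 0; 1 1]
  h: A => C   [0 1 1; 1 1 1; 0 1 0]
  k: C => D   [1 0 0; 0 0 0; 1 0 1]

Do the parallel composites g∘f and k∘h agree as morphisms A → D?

Path 1 = f;g:
  e0=(1,0,0) f=>(0,0) g=>(0,0,0)
  e1=(0,1,0) f=>(1,1) g=>(1,0,0)
  e2=(0,0,1) f=>(1,0) g=>(1,0,1)
  ⟦path⟧₁ = [0 1 1; 0 0 0; 0 0 1]
Path 2 = h;k:
  e0=(1,0,0) h=>(0,1,0) k=>(0,0,0)
  e1=(0,1,0) h=>(1,1,1) k=>(1,0,0)
  e2=(0,0,1) h=>(1,1,0) k=>(1,0,1)
  ⟦path⟧₂ = [0 1 1; 0 0 0; 0 0 1]
Equal? YES — commutes

Answer: COMMUTES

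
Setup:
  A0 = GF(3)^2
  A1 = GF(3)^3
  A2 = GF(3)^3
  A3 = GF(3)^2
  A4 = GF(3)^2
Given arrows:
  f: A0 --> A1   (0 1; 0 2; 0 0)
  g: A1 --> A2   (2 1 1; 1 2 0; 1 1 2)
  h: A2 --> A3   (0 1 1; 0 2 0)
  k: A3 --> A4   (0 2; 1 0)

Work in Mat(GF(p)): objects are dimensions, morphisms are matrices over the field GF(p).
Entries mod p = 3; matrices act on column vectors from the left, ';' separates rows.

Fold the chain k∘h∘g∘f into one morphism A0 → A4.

Answer: (0 2; 0 2)

Trace:
  e0=(1,0) f-->(0,0,0) g-->(0,0,0) h-->(0,0) k-->(0,0)
  e1=(0,1) f-->(1,2,0) g-->(1,2,0) h-->(2,1) k-->(2,2)
result: (0 2; 0 2)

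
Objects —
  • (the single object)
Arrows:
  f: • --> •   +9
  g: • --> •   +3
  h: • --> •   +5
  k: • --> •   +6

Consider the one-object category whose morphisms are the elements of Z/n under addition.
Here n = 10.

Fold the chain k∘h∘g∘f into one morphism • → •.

Answer: +3

Trace:
  0 +9≡9 +3≡2 +5≡7 +6≡3  (mod 10)
composite: +3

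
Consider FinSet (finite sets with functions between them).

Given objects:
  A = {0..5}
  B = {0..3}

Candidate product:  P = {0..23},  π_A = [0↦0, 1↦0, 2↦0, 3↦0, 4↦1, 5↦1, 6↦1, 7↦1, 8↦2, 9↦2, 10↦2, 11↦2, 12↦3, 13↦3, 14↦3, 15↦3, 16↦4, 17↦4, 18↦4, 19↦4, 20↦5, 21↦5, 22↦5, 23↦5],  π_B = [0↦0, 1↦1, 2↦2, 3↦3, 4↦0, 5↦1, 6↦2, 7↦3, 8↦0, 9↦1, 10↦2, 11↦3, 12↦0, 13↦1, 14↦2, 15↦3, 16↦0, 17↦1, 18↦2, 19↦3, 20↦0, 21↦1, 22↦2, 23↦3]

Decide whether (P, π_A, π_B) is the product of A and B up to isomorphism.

Answer: VALID PRODUCT

Work:
|A|·|B| = 6·4 = 24;  |P| = 24
Check the pairing map k ↦ (π_A(k), π_B(k)):
  0 ↦ (0,0)
  1 ↦ (0,1)
  2 ↦ (0,2)
  3 ↦ (0,3)
  4 ↦ (1,0)
  5 ↦ (1,1)
  6 ↦ (1,2)
  7 ↦ (1,3)
  8 ↦ (2,0)
  9 ↦ (2,1)
  10 ↦ (2,2)
  11 ↦ (2,3)
  12 ↦ (3,0)
  13 ↦ (3,1)
  14 ↦ (3,2)
  15 ↦ (3,3)
  16 ↦ (4,0)
  17 ↦ (4,1)
  18 ↦ (4,2)
  19 ↦ (4,3)
  20 ↦ (5,0)
  21 ↦ (5,1)
  22 ↦ (5,2)
  23 ↦ (5,3)
distinct pairs in image: 24 / 24 needed
  → bijection onto A×B; projections well-typed.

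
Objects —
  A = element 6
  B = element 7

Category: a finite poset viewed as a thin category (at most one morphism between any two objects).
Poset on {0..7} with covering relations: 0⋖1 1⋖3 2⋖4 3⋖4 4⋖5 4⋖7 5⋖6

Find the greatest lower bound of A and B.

Answer: A∧B = 4

Derivation:
{x : x<=A ∧ x<=B} = {0,1,2,3,4}  (A=6, B=7)
  0 <= 4
  1 <= 4
  2 <= 4
  3 <= 4
  4 <= 4
glb = 4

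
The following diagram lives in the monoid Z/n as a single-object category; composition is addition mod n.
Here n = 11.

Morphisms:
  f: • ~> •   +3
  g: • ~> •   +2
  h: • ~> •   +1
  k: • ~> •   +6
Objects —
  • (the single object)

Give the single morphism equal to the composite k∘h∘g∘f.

  0 +3≡3 +2≡5 +1≡6 +6≡1  (mod 11)
result: +1

Answer: +1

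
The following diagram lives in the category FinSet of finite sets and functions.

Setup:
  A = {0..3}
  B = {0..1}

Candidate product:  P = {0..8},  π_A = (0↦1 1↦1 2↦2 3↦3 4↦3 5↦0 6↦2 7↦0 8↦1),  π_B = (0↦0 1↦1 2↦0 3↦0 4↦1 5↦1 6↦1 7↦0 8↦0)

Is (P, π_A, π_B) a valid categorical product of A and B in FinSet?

|A|·|B| = 4·2 = 8;  |P| = 9
  → cardinalities differ; no bijection possible.

Answer: NOT A VALID PRODUCT — |P|=9 ≠ |A|·|B|=8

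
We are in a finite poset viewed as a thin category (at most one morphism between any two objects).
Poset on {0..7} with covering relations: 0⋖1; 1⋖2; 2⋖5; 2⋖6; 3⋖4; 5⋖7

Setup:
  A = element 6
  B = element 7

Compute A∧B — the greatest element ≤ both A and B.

Answer: A∧B = 2

Work:
Lower bounds of A=6 and B=7: {0,1,2}
  0 <= 2
  1 <= 2
  2 <= 2
glb = 2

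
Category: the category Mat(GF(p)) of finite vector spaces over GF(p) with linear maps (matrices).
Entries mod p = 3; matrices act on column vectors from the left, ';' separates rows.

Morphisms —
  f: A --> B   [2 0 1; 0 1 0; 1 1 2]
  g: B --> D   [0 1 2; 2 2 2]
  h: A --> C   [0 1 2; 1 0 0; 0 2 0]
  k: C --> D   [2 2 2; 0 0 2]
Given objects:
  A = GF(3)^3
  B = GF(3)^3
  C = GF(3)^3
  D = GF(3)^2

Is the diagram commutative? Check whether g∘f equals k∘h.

Path 1 = f;g:
  e0=(1,0,0) f-->(2,0,1) g-->(2,0)
  e1=(0,1,0) f-->(0,1,1) g-->(0,1)
  e2=(0,0,1) f-->(1,0,2) g-->(1,0)
  result₁ = [2 0 1; 0 1 0]
Path 2 = h;k:
  e0=(1,0,0) h-->(0,1,0) k-->(2,0)
  e1=(0,1,0) h-->(1,0,2) k-->(0,1)
  e2=(0,0,1) h-->(2,0,0) k-->(1,0)
  result₂ = [2 0 1; 0 1 0]
Equal? same morphism ✓

Answer: COMMUTES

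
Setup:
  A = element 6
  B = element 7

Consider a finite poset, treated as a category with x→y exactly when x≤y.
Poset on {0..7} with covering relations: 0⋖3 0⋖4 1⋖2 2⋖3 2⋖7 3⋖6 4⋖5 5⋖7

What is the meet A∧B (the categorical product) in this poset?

Lower bounds of A=6 and B=7: {0,1,2}
  maximal lower bounds 0 and 2 are incomparable: neither 0<=2 nor 2<=0
→ no greatest lower bound exists

Answer: NO MEET EXISTS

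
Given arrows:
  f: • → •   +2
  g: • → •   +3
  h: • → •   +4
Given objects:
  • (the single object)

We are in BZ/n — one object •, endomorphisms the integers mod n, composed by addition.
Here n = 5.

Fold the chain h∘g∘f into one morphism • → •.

Answer: +4

Work:
  0 +2≡2 +3≡0 +4≡4  (mod 5)
result: +4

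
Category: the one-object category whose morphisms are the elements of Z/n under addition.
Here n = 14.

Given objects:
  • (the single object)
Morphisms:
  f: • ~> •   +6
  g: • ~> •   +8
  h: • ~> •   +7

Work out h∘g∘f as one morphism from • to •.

  0 +6≡6 +8≡0 +7≡7  (mod 14)
⟦path⟧: +7

Answer: +7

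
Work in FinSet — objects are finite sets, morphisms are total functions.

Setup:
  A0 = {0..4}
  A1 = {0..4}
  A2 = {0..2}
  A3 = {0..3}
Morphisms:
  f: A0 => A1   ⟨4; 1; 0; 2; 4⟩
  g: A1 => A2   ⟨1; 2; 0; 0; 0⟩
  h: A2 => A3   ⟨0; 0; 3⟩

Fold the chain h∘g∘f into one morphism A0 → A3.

  0 f=>4 g=>0 h=>0
  1 f=>1 g=>2 h=>3
  2 f=>0 g=>1 h=>0
  3 f=>2 g=>0 h=>0
  4 f=>4 g=>0 h=>0
composite: ⟨0; 3; 0; 0; 0⟩

Answer: ⟨0; 3; 0; 0; 0⟩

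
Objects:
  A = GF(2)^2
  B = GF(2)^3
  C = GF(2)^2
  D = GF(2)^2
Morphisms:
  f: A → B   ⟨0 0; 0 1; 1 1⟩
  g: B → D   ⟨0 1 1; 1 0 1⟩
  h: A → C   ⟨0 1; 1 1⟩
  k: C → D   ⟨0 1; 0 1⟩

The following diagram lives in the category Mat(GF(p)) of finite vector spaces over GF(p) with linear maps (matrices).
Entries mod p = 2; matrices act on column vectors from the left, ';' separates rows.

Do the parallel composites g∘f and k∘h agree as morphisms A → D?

Answer: DOES NOT COMMUTE

Work:
1) trace f;g:
  e0=(1,0) f→(0,0,1) g→(1,1)
  e1=(0,1) f→(0,1,1) g→(0,1)
  ⟦path⟧₁ = ⟨1 0; 1 1⟩
2) trace h;k:
  e0=(1,0) h→(0,1) k→(1,1)
  e1=(0,1) h→(1,1) k→(1,1)
  ⟦path⟧₂ = ⟨1 1; 1 1⟩
Equal? differ; not commutative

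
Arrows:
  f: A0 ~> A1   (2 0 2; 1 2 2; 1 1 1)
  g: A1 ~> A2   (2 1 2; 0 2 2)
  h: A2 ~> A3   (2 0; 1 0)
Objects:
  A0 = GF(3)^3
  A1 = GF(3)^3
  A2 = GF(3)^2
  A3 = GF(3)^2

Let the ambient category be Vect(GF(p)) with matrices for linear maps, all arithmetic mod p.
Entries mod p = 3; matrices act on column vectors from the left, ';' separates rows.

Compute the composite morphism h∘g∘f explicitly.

Answer: (2 2 1; 1 1 2)

Trace:
  e0=⟨1,0,0⟩ f~>⟨2,1,1⟩ g~>⟨1,1⟩ h~>⟨2,1⟩
  e1=⟨0,1,0⟩ f~>⟨0,2,1⟩ g~>⟨1,0⟩ h~>⟨2,1⟩
  e2=⟨0,0,1⟩ f~>⟨2,2,1⟩ g~>⟨2,0⟩ h~>⟨1,2⟩
composite: (2 2 1; 1 1 2)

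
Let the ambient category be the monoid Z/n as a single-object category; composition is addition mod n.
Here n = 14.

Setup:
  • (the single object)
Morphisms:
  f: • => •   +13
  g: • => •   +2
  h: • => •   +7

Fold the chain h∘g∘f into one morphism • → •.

  0 +13≡13 +2≡1 +7≡8  (mod 14)
result: +8

Answer: +8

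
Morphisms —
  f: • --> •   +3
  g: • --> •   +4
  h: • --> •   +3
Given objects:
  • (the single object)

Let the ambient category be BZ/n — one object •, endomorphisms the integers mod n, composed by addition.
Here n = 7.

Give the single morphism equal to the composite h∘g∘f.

  0 +3≡3 +4≡0 +3≡3  (mod 7)
composite: +3

Answer: +3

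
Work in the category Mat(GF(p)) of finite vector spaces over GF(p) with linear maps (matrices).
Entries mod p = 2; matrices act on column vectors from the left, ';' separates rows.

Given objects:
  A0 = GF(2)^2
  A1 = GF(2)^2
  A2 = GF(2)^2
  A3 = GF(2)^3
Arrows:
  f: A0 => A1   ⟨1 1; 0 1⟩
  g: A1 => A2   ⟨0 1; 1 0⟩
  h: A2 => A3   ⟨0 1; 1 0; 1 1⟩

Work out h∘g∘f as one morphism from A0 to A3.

  e0=(1,0) f=>(1,0) g=>(0,1) h=>(1,0,1)
  e1=(0,1) f=>(1,1) g=>(1,1) h=>(1,1,0)
result: ⟨1 1; 0 1; 1 0⟩

Answer: ⟨1 1; 0 1; 1 0⟩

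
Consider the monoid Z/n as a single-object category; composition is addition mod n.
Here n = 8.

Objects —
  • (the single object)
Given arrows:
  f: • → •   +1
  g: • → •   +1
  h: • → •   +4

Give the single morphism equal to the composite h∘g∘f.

  0 +1≡1 +1≡2 +4≡6  (mod 8)
⟦path⟧: +6

Answer: +6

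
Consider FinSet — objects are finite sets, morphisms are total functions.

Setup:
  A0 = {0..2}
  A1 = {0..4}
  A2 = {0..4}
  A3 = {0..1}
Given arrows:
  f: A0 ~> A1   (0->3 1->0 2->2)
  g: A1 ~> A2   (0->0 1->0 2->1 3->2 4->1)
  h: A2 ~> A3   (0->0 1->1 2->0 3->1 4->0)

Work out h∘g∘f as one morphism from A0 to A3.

  0 f~>3 g~>2 h~>0
  1 f~>0 g~>0 h~>0
  2 f~>2 g~>1 h~>1
⟦path⟧: (0->0 1->0 2->1)

Answer: (0->0 1->0 2->1)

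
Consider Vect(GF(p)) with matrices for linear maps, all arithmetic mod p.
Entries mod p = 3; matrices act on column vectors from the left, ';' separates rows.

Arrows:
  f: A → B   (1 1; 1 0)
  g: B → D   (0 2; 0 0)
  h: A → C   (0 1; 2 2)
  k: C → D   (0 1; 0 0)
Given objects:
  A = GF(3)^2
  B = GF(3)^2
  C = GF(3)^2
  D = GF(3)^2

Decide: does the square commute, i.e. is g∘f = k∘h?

1) trace f;g:
  e0=(1,0) f→(1,1) g→(2,0)
  e1=(0,1) f→(1,0) g→(0,0)
  composite₁ = (2 0; 0 0)
2) trace h;k:
  e0=(1,0) h→(0,2) k→(2,0)
  e1=(0,1) h→(1,2) k→(2,0)
  composite₂ = (2 2; 0 0)
Equal? differ; not commutative

Answer: DOES NOT COMMUTE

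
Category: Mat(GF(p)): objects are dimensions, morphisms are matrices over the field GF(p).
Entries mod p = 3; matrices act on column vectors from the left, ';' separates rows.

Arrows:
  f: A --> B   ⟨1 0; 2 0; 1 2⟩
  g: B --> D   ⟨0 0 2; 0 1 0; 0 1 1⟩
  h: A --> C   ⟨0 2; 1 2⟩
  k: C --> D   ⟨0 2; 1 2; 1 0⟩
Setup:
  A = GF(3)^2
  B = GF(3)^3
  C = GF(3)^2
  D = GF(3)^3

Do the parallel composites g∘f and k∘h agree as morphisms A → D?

1) trace f;g:
  e0=(1,0) f-->(1,2,1) g-->(2,2,0)
  e1=(0,1) f-->(0,0,2) g-->(1,0,2)
  composite₁ = ⟨2 1; 2 0; 0 2⟩
2) trace h;k:
  e0=(1,0) h-->(0,1) k-->(2,2,0)
  e1=(0,1) h-->(2,2) k-->(1,0,2)
  composite₂ = ⟨2 1; 2 0; 0 2⟩
Equal? YES — commutes

Answer: COMMUTES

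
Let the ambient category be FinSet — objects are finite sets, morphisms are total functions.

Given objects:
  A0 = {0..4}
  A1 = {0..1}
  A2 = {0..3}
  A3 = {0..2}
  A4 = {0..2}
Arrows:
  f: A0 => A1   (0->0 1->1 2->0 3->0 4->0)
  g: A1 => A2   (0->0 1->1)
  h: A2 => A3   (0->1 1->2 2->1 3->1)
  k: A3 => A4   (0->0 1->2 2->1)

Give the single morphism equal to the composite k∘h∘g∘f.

Answer: (0->2 1->1 2->2 3->2 4->2)

Trace:
  0 f=>0 g=>0 h=>1 k=>2
  1 f=>1 g=>1 h=>2 k=>1
  2 f=>0 g=>0 h=>1 k=>2
  3 f=>0 g=>0 h=>1 k=>2
  4 f=>0 g=>0 h=>1 k=>2
result: (0->2 1->1 2->2 3->2 4->2)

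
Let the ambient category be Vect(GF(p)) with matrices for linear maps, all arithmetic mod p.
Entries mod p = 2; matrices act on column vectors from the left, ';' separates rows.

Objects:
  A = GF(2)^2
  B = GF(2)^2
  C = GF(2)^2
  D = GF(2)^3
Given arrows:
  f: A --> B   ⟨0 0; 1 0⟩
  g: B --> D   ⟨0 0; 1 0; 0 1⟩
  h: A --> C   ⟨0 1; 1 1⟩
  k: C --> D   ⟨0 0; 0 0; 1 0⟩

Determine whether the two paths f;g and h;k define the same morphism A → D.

Answer: DOES NOT COMMUTE

Work:
1) trace f;g:
  e0=⟨1,0⟩ f-->⟨0,1⟩ g-->⟨0,0,1⟩
  e1=⟨0,1⟩ f-->⟨0,0⟩ g-->⟨0,0,0⟩
  result₁ = ⟨0 0; 0 0; 1 0⟩
2) trace h;k:
  e0=⟨1,0⟩ h-->⟨0,1⟩ k-->⟨0,0,0⟩
  e1=⟨0,1⟩ h-->⟨1,1⟩ k-->⟨0,0,1⟩
  result₂ = ⟨0 0; 0 0; 0 1⟩
Equal? differ; not commutative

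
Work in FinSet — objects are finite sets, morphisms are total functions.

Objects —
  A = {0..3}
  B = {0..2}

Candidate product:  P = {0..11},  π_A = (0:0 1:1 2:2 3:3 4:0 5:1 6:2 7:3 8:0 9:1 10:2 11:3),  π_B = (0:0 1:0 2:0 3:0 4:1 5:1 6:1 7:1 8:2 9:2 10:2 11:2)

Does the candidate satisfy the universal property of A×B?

|A|·|B| = 4·3 = 12;  |P| = 12
Check the pairing map k ↦ (π_A(k), π_B(k)):
  0 : (0,0)
  1 : (1,0)
  2 : (2,0)
  3 : (3,0)
  4 : (0,1)
  5 : (1,1)
  6 : (2,1)
  7 : (3,1)
  8 : (0,2)
  9 : (1,2)
  10 : (2,2)
  11 : (3,2)
distinct pairs in image: 12 / 12 needed
  → bijection onto A×B; projections well-typed.

Answer: VALID PRODUCT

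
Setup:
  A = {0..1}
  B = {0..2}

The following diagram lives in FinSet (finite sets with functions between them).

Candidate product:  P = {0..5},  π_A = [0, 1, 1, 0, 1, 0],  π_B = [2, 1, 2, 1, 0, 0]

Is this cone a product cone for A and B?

|A|·|B| = 2·3 = 6;  |P| = 6
Check the pairing map k ↦ (π_A(k), π_B(k)):
  0 ↦ (0,2)
  1 ↦ (1,1)
  2 ↦ (1,2)
  3 ↦ (0,1)
  4 ↦ (1,0)
  5 ↦ (0,0)
distinct pairs in image: 6 / 6 needed
  → bijection onto A×B; projections well-typed.

Answer: VALID PRODUCT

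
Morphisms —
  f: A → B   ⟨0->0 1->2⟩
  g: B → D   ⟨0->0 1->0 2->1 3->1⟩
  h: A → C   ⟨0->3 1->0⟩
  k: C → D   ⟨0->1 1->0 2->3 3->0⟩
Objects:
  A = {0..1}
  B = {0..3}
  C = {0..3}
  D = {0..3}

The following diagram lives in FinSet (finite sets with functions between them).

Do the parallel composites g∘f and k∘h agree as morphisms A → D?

1) trace f;g:
  0 f→0 g→0
  1 f→2 g→1
  result₁ = ⟨0->0 1->1⟩
2) trace h;k:
  0 h→3 k→0
  1 h→0 k→1
  result₂ = ⟨0->0 1->1⟩
Equal? equal; square commutes

Answer: COMMUTES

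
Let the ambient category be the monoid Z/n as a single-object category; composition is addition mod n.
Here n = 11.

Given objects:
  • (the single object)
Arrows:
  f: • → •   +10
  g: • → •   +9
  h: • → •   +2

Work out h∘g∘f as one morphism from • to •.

Answer: +10

Trace:
  0 +10≡10 +9≡8 +2≡10  (mod 11)
composite: +10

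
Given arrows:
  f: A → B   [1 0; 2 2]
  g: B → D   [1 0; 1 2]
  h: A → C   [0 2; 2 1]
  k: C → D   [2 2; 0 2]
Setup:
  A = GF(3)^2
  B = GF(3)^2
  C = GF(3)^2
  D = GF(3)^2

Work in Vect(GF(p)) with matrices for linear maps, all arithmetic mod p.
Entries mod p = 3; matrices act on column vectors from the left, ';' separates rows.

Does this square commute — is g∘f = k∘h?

Answer: DOES NOT COMMUTE

Trace:
Path 1 = f;g:
  e0=[1,0] f→[1,2] g→[1,2]
  e1=[0,1] f→[0,2] g→[0,1]
  result₁ = [1 0; 2 1]
Path 2 = h;k:
  e0=[1,0] h→[0,2] k→[1,1]
  e1=[0,1] h→[2,1] k→[0,2]
  result₂ = [1 0; 1 2]
Equal? distinct morphisms ✗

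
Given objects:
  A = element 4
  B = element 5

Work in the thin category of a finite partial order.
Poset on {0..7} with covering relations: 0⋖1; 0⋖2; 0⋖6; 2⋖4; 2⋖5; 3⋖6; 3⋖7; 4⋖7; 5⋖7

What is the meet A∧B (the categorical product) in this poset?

{x : x≤A ∧ x≤B} = {0,2}  (A=4, B=5)
  0 ≤ 2
  2 ≤ 2
glb = 2

Answer: A∧B = 2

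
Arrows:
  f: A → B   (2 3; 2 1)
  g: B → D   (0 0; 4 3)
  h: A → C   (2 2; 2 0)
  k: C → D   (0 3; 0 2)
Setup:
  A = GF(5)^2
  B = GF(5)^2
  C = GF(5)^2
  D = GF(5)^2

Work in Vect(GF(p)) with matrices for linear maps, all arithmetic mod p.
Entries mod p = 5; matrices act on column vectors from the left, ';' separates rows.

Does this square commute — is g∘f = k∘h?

1) trace f;g:
  e0=⟨1,0⟩ f→⟨2,2⟩ g→⟨0,4⟩
  e1=⟨0,1⟩ f→⟨3,1⟩ g→⟨0,0⟩
  ⟦path⟧₁ = (0 0; 4 0)
2) trace h;k:
  e0=⟨1,0⟩ h→⟨2,2⟩ k→⟨1,4⟩
  e1=⟨0,1⟩ h→⟨2,0⟩ k→⟨0,0⟩
  ⟦path⟧₂ = (1 0; 4 0)
Equal? differ; not commutative

Answer: DOES NOT COMMUTE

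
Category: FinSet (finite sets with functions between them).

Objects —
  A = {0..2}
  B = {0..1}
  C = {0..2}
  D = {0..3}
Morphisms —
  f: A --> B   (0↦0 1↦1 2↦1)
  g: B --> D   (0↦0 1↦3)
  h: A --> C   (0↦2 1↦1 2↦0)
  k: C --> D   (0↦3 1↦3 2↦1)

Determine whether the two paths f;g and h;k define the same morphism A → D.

Answer: DOES NOT COMMUTE

Derivation:
1) trace f;g:
  0 f-->0 g-->0
  1 f-->1 g-->3
  2 f-->1 g-->3
  ⟦path⟧₁ = (0↦0 1↦3 2↦3)
2) trace h;k:
  0 h-->2 k-->1
  1 h-->1 k-->3
  2 h-->0 k-->3
  ⟦path⟧₂ = (0↦1 1↦3 2↦3)
Equal? differ; not commutative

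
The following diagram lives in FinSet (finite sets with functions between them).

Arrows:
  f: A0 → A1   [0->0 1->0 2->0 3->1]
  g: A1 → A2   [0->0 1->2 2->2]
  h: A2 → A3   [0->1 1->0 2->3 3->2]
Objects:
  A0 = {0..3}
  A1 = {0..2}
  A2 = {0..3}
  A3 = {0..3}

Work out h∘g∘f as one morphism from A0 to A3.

  0 f→0 g→0 h→1
  1 f→0 g→0 h→1
  2 f→0 g→0 h→1
  3 f→1 g→2 h→3
⟦path⟧: [0->1 1->1 2->1 3->3]

Answer: [0->1 1->1 2->1 3->3]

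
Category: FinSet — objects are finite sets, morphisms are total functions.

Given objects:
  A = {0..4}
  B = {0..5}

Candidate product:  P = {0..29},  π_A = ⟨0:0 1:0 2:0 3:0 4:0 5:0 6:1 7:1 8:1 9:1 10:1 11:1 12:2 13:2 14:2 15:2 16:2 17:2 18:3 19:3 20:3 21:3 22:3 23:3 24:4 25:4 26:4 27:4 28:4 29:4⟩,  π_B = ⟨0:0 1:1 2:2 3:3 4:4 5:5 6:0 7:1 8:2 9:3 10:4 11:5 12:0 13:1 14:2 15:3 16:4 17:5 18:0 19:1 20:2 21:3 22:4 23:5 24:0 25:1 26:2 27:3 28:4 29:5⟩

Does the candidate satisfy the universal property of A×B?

Answer: VALID PRODUCT

Trace:
|A|·|B| = 5·6 = 30;  |P| = 30
Check the pairing map k ↦ (π_A(k), π_B(k)):
  0 : (0,0)
  1 : (0,1)
  2 : (0,2)
  3 : (0,3)
  4 : (0,4)
  5 : (0,5)
  6 : (1,0)
  7 : (1,1)
  8 : (1,2)
  9 : (1,3)
  10 : (1,4)
  11 : (1,5)
  12 : (2,0)
  13 : (2,1)
  14 : (2,2)
  15 : (2,3)
  16 : (2,4)
  17 : (2,5)
  18 : (3,0)
  19 : (3,1)
  20 : (3,2)
  21 : (3,3)
  22 : (3,4)
  23 : (3,5)
  24 : (4,0)
  25 : (4,1)
  26 : (4,2)
  27 : (4,3)
  28 : (4,4)
  29 : (4,5)
distinct pairs in image: 30 / 30 needed
  → bijection onto A×B; projections well-typed.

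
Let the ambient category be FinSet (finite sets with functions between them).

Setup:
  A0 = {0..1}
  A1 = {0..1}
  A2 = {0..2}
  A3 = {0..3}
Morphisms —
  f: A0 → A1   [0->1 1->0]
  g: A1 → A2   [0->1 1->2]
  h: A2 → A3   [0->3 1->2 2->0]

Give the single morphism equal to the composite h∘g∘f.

Answer: [0->0 1->2]

Trace:
  0 f→1 g→2 h→0
  1 f→0 g→1 h→2
result: [0->0 1->2]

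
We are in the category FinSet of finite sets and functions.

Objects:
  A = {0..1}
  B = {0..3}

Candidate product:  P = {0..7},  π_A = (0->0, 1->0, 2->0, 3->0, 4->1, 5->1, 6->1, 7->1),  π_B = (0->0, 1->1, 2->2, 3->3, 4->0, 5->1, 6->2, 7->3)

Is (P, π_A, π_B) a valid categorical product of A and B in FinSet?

Answer: VALID PRODUCT

Trace:
|A|·|B| = 2·4 = 8;  |P| = 8
Check the pairing map k ↦ (π_A(k), π_B(k)):
  0 -> (0,0)
  1 -> (0,1)
  2 -> (0,2)
  3 -> (0,3)
  4 -> (1,0)
  5 -> (1,1)
  6 -> (1,2)
  7 -> (1,3)
distinct pairs in image: 8 / 8 needed
  → bijection onto A×B; projections well-typed.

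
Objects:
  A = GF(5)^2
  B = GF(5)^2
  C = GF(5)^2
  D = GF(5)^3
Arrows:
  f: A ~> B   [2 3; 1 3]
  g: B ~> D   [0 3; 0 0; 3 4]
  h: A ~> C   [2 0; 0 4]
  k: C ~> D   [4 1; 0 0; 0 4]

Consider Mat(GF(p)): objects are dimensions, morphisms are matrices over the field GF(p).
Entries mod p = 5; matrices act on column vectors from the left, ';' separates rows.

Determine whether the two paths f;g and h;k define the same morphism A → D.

Answer: COMMUTES

Derivation:
1) trace f;g:
  e0=(1,0) f~>(2,1) g~>(3,0,0)
  e1=(0,1) f~>(3,3) g~>(4,0,1)
  ⟦path⟧₁ = [3 4; 0 0; 0 1]
2) trace h;k:
  e0=(1,0) h~>(2,0) k~>(3,0,0)
  e1=(0,1) h~>(0,4) k~>(4,0,1)
  ⟦path⟧₂ = [3 4; 0 0; 0 1]
Equal? equal; square commutes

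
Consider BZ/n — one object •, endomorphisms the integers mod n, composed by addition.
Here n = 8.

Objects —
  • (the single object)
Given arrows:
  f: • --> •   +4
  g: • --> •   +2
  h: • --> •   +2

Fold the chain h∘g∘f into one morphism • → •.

  0 +4≡4 +2≡6 +2≡0  (mod 8)
⟦path⟧: +0

Answer: +0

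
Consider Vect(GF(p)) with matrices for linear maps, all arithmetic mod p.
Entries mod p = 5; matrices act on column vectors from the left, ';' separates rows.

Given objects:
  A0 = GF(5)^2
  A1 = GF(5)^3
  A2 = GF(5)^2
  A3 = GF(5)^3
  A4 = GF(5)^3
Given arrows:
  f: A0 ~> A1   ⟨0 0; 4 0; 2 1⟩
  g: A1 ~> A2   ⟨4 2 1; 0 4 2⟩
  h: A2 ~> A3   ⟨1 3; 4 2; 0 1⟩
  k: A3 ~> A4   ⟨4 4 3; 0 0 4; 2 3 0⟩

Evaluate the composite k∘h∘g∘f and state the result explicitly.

  e0=[1,0] f~>[0,4,2] g~>[0,0] h~>[0,0,0] k~>[0,0,0]
  e1=[0,1] f~>[0,0,1] g~>[1,2] h~>[2,3,2] k~>[1,3,3]
⟦path⟧: ⟨0 1; 0 3; 0 3⟩

Answer: ⟨0 1; 0 3; 0 3⟩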